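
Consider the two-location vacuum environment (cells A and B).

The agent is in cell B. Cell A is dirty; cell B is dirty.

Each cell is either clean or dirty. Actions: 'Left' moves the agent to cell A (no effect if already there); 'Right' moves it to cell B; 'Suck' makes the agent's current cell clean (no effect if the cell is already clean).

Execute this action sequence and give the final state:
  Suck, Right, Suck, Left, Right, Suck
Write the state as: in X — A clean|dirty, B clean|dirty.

in B — A dirty, B clean

1. Suck → in B — A dirty, B clean
2. Right → in B — A dirty, B clean
3. Suck → in B — A dirty, B clean
4. Left → in A — A dirty, B clean
5. Right → in B — A dirty, B clean
6. Suck → in B — A dirty, B clean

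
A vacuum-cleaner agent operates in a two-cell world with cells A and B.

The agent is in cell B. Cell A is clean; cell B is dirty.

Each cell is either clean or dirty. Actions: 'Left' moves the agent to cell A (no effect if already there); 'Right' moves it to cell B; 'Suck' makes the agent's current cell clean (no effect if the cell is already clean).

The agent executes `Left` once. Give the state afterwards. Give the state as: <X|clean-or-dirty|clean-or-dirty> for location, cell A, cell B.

<A|clean|dirty>

start: <B|clean|dirty>
1) do Left; now <A|clean|dirty>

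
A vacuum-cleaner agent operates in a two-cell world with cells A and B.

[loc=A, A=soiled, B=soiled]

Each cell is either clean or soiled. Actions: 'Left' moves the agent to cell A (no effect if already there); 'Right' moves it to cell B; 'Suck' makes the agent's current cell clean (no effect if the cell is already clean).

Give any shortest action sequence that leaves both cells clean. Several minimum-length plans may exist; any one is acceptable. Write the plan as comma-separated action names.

step 1/3 (Suck): (A; A:clean, B:soiled)
step 2/3 (Right): (B; A:clean, B:soiled)
step 3/3 (Suck): (B; A:clean, B:clean)
min 3: Suck A + move + Suck B

Suck, Right, Suck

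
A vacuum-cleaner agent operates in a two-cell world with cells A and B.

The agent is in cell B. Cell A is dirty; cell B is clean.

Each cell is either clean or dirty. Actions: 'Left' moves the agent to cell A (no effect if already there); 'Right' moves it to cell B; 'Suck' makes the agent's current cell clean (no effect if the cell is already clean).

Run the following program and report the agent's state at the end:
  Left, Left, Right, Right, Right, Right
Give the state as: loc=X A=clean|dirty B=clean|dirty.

loc=B A=dirty B=clean

[1] after Left: loc=A A=dirty B=clean
[2] after Left: loc=A A=dirty B=clean
[3] after Right: loc=B A=dirty B=clean
[4] after Right: loc=B A=dirty B=clean
[5] after Right: loc=B A=dirty B=clean
[6] after Right: loc=B A=dirty B=clean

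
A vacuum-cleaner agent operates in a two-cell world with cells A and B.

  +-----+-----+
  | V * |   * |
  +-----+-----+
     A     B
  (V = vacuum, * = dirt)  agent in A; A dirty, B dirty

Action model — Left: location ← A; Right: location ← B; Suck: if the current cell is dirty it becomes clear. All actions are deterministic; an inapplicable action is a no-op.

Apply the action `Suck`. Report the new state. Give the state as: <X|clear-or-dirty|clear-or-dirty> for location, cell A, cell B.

start: <A|dirty|dirty>
t=1 Suck ⇒ <A|clear|dirty>

<A|clear|dirty>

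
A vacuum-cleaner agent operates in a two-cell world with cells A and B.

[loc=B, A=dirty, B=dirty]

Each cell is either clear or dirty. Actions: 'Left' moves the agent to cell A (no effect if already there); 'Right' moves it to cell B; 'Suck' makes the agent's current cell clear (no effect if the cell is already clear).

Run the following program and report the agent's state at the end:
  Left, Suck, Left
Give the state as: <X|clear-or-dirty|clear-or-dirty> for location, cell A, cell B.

step 1/3 (Left): <A|dirty|dirty>
step 2/3 (Suck): <A|clear|dirty>
step 3/3 (Left): <A|clear|dirty>

<A|clear|dirty>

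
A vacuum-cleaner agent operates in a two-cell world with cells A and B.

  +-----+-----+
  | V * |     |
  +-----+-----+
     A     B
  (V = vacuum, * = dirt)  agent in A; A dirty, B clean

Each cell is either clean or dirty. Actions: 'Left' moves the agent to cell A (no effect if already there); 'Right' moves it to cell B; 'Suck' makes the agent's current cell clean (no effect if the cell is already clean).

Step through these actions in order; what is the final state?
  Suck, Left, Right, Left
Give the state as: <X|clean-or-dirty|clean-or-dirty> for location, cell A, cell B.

step 1/4 (Suck): <A|clean|clean>
step 2/4 (Left): <A|clean|clean>
step 3/4 (Right): <B|clean|clean>
step 4/4 (Left): <A|clean|clean>

<A|clean|clean>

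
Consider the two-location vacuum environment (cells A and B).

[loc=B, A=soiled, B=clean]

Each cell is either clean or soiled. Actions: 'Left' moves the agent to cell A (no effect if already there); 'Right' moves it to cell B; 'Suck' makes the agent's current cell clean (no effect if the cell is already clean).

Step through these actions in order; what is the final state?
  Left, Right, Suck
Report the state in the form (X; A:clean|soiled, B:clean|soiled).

(B; A:soiled, B:clean)

[1] after Left: (A; A:soiled, B:clean)
[2] after Right: (B; A:soiled, B:clean)
[3] after Suck: (B; A:soiled, B:clean)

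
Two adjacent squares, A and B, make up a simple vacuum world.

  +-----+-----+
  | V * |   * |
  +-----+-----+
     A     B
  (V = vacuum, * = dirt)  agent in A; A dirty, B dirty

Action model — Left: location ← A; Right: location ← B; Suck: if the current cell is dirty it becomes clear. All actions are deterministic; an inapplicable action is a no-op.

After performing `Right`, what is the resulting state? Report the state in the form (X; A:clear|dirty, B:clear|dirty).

start: (A; A:dirty, B:dirty)
t=1 Right ⇒ (B; A:dirty, B:dirty)

(B; A:dirty, B:dirty)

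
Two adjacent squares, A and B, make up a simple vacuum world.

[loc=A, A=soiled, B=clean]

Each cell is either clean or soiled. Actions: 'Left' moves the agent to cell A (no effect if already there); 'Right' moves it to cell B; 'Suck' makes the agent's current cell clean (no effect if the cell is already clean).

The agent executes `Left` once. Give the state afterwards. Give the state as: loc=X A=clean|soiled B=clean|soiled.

start: loc=A A=soiled B=clean
t=1 Left ⇒ loc=A A=soiled B=clean

loc=A A=soiled B=clean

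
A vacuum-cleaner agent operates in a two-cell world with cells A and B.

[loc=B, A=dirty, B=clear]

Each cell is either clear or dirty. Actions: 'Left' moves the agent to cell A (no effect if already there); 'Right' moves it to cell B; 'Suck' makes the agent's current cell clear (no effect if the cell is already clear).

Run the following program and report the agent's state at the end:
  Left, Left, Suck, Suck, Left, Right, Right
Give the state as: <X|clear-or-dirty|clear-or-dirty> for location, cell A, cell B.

<B|clear|clear>

1) do Left; now <A|dirty|clear>
2) do Left; now <A|dirty|clear>
3) do Suck; now <A|clear|clear>
4) do Suck; now <A|clear|clear>
5) do Left; now <A|clear|clear>
6) do Right; now <B|clear|clear>
7) do Right; now <B|clear|clear>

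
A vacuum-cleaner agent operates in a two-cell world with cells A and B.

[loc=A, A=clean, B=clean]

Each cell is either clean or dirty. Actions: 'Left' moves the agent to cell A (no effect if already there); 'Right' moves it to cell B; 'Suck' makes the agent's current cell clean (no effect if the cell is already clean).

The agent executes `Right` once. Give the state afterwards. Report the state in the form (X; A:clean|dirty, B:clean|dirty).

start: (A; A:clean, B:clean)
t=1 Right ⇒ (B; A:clean, B:clean)

(B; A:clean, B:clean)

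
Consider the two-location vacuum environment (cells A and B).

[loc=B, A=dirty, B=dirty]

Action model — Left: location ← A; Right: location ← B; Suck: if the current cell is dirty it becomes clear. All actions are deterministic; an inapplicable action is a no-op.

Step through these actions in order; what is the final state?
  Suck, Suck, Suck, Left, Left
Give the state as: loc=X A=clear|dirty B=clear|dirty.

loc=A A=dirty B=clear

Suck (#1): loc=B A=dirty B=clear
Suck (#2): loc=B A=dirty B=clear
Suck (#3): loc=B A=dirty B=clear
Left (#4): loc=A A=dirty B=clear
Left (#5): loc=A A=dirty B=clear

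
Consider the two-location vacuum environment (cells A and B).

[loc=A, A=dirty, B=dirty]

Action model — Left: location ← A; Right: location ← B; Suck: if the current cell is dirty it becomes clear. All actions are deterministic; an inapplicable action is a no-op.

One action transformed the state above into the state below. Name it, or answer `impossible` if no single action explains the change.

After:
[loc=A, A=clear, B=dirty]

try  Left: <A|dirty|dirty>
try Right: <B|dirty|dirty>
try  Suck: <A|clear|dirty>  ← match

Suck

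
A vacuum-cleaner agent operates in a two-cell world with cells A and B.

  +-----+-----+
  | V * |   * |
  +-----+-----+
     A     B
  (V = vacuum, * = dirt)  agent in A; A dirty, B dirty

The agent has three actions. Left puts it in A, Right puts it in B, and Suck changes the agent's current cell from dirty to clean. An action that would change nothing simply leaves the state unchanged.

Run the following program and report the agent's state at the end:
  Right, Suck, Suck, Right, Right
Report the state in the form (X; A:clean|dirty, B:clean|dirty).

t=1 Right ⇒ (B; A:dirty, B:dirty)
t=2 Suck ⇒ (B; A:dirty, B:clean)
t=3 Suck ⇒ (B; A:dirty, B:clean)
t=4 Right ⇒ (B; A:dirty, B:clean)
t=5 Right ⇒ (B; A:dirty, B:clean)

(B; A:dirty, B:clean)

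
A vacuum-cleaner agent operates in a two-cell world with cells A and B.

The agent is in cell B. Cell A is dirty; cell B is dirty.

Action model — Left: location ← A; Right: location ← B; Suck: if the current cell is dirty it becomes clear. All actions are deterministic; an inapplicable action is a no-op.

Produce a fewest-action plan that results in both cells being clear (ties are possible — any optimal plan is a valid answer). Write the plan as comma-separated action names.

Suck, Left, Suck

t=1 Suck ⇒ in B — A dirty, B clear
t=2 Left ⇒ in A — A dirty, B clear
t=3 Suck ⇒ in A — A clear, B clear
min 3: Suck B + move + Suck A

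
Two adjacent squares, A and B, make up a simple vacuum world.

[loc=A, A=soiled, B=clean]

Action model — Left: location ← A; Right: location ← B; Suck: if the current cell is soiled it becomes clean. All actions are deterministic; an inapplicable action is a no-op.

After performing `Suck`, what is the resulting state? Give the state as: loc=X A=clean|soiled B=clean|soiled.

loc=A A=clean B=clean

start: loc=A A=soiled B=clean
1) do Suck; now loc=A A=clean B=clean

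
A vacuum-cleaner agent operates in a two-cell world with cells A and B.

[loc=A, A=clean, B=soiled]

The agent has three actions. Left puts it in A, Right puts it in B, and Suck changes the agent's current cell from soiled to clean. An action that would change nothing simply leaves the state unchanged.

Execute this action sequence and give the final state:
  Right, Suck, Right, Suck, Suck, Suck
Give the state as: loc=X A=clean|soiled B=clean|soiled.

loc=B A=clean B=clean

[1] after Right: loc=B A=clean B=soiled
[2] after Suck: loc=B A=clean B=clean
[3] after Right: loc=B A=clean B=clean
[4] after Suck: loc=B A=clean B=clean
[5] after Suck: loc=B A=clean B=clean
[6] after Suck: loc=B A=clean B=clean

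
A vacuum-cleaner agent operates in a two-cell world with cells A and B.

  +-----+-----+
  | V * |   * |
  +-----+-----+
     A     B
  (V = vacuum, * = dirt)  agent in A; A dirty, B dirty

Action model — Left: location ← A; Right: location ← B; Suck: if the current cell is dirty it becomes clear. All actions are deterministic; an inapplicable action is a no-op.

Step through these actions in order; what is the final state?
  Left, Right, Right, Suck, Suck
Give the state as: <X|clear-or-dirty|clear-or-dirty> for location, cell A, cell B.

<B|dirty|clear>

[1] after Left: <A|dirty|dirty>
[2] after Right: <B|dirty|dirty>
[3] after Right: <B|dirty|dirty>
[4] after Suck: <B|dirty|clear>
[5] after Suck: <B|dirty|clear>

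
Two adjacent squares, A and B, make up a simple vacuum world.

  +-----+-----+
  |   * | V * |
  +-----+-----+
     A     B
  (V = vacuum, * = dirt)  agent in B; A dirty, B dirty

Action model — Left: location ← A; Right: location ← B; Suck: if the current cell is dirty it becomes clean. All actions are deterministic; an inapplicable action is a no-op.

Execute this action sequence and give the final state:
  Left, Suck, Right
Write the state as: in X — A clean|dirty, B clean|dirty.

in B — A clean, B dirty

[1] after Left: in A — A dirty, B dirty
[2] after Suck: in A — A clean, B dirty
[3] after Right: in B — A clean, B dirty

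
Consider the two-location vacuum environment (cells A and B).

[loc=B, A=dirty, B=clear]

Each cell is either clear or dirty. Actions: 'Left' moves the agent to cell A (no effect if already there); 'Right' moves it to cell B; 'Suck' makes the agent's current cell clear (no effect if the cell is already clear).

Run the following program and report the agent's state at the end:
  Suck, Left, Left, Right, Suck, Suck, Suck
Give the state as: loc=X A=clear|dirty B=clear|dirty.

loc=B A=dirty B=clear

[1] after Suck: loc=B A=dirty B=clear
[2] after Left: loc=A A=dirty B=clear
[3] after Left: loc=A A=dirty B=clear
[4] after Right: loc=B A=dirty B=clear
[5] after Suck: loc=B A=dirty B=clear
[6] after Suck: loc=B A=dirty B=clear
[7] after Suck: loc=B A=dirty B=clear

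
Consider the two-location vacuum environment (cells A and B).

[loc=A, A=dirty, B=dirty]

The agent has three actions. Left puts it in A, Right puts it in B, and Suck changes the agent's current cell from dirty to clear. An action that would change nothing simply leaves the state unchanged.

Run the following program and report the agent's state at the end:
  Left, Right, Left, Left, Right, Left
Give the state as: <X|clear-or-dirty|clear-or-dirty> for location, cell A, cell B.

<A|dirty|dirty>

[1] after Left: <A|dirty|dirty>
[2] after Right: <B|dirty|dirty>
[3] after Left: <A|dirty|dirty>
[4] after Left: <A|dirty|dirty>
[5] after Right: <B|dirty|dirty>
[6] after Left: <A|dirty|dirty>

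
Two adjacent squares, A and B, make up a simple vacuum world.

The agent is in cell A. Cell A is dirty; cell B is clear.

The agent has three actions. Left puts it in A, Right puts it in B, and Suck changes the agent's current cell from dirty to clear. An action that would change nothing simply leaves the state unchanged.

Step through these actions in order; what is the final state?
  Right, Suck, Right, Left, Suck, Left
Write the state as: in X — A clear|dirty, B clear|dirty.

in A — A clear, B clear

step 1/6 (Right): in B — A dirty, B clear
step 2/6 (Suck): in B — A dirty, B clear
step 3/6 (Right): in B — A dirty, B clear
step 4/6 (Left): in A — A dirty, B clear
step 5/6 (Suck): in A — A clear, B clear
step 6/6 (Left): in A — A clear, B clear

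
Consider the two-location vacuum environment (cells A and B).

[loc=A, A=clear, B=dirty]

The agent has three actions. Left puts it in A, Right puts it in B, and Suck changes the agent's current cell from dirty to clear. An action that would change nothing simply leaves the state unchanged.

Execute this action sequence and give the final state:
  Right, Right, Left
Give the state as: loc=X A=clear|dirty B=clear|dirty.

loc=A A=clear B=dirty

[1] after Right: loc=B A=clear B=dirty
[2] after Right: loc=B A=clear B=dirty
[3] after Left: loc=A A=clear B=dirty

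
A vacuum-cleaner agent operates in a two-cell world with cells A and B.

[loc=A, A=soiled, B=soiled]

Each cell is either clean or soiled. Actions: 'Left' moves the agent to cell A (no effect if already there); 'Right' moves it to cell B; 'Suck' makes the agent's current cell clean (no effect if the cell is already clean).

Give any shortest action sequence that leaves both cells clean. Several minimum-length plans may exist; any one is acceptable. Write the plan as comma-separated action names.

step 1/3 (Suck): (A; A:clean, B:soiled)
step 2/3 (Right): (B; A:clean, B:soiled)
step 3/3 (Suck): (B; A:clean, B:clean)
min 3: Suck A + move + Suck B

Suck, Right, Suck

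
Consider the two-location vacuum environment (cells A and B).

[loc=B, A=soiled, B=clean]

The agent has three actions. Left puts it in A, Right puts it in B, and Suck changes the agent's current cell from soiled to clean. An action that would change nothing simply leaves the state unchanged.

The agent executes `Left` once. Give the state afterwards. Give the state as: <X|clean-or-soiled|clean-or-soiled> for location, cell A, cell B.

<A|soiled|clean>

start: <B|soiled|clean>
step 1/1 (Left): <A|soiled|clean>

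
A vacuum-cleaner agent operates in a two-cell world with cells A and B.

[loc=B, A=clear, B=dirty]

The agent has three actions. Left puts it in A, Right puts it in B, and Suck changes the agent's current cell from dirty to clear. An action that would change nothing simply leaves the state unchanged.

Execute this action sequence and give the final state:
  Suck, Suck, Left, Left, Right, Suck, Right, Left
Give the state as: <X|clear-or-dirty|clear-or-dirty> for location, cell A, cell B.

<A|clear|clear>

[1] after Suck: <B|clear|clear>
[2] after Suck: <B|clear|clear>
[3] after Left: <A|clear|clear>
[4] after Left: <A|clear|clear>
[5] after Right: <B|clear|clear>
[6] after Suck: <B|clear|clear>
[7] after Right: <B|clear|clear>
[8] after Left: <A|clear|clear>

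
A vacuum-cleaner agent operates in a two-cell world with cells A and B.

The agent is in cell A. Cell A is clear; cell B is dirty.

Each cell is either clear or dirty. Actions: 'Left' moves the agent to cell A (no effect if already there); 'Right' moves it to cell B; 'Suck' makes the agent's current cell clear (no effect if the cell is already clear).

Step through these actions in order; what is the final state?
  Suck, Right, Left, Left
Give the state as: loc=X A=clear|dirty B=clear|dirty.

Suck (#1): loc=A A=clear B=dirty
Right (#2): loc=B A=clear B=dirty
Left (#3): loc=A A=clear B=dirty
Left (#4): loc=A A=clear B=dirty

loc=A A=clear B=dirty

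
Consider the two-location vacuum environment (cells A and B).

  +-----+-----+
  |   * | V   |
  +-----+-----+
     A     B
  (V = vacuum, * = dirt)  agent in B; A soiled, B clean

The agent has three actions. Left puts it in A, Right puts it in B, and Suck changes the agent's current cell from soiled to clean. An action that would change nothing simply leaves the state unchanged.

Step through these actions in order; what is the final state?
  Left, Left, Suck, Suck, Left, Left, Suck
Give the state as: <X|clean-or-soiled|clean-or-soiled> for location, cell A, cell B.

<A|clean|clean>

1. Left → <A|soiled|clean>
2. Left → <A|soiled|clean>
3. Suck → <A|clean|clean>
4. Suck → <A|clean|clean>
5. Left → <A|clean|clean>
6. Left → <A|clean|clean>
7. Suck → <A|clean|clean>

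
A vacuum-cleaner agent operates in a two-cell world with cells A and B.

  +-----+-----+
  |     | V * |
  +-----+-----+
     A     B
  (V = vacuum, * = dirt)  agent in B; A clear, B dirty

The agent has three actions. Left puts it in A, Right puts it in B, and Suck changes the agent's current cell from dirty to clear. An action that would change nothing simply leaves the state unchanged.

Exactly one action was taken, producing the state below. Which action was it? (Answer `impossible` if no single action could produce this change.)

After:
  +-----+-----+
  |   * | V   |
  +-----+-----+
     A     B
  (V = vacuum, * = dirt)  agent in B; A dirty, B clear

impossible

try  Left: in A — A clear, B dirty
try Right: in B — A clear, B dirty
try  Suck: in B — A clear, B clear
no single action produces the after-state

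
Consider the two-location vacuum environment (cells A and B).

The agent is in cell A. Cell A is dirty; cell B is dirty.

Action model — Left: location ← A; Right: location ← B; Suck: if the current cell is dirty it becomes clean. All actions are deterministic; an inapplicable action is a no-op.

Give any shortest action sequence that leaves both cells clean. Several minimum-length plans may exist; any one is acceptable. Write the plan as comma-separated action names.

step 1/3 (Suck): <A|clean|dirty>
step 2/3 (Right): <B|clean|dirty>
step 3/3 (Suck): <B|clean|clean>
min 3: Suck A + move + Suck B

Suck, Right, Suck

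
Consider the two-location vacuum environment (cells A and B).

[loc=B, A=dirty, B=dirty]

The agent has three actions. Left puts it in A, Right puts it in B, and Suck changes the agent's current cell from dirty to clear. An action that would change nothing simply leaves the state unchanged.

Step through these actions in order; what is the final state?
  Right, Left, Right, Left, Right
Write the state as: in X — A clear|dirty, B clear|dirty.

[1] after Right: in B — A dirty, B dirty
[2] after Left: in A — A dirty, B dirty
[3] after Right: in B — A dirty, B dirty
[4] after Left: in A — A dirty, B dirty
[5] after Right: in B — A dirty, B dirty

in B — A dirty, B dirty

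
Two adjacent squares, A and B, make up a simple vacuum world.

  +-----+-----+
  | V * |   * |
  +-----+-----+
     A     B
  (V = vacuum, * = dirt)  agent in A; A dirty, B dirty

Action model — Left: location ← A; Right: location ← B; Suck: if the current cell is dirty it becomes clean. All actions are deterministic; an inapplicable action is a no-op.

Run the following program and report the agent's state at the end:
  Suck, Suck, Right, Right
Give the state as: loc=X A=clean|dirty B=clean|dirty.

1) do Suck; now loc=A A=clean B=dirty
2) do Suck; now loc=A A=clean B=dirty
3) do Right; now loc=B A=clean B=dirty
4) do Right; now loc=B A=clean B=dirty

loc=B A=clean B=dirty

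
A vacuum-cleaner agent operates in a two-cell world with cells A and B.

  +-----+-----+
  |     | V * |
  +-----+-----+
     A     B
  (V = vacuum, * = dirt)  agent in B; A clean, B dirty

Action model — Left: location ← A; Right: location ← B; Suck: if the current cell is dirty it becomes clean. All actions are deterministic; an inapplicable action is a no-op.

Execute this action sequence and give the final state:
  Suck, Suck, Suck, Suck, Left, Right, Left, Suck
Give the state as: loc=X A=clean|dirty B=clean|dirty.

loc=A A=clean B=clean

[1] after Suck: loc=B A=clean B=clean
[2] after Suck: loc=B A=clean B=clean
[3] after Suck: loc=B A=clean B=clean
[4] after Suck: loc=B A=clean B=clean
[5] after Left: loc=A A=clean B=clean
[6] after Right: loc=B A=clean B=clean
[7] after Left: loc=A A=clean B=clean
[8] after Suck: loc=A A=clean B=clean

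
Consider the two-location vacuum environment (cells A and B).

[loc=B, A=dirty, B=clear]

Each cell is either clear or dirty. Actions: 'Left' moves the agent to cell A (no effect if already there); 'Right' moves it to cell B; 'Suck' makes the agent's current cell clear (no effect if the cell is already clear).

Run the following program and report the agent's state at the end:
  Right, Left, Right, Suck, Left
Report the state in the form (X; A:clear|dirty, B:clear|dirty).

(A; A:dirty, B:clear)

1. Right → (B; A:dirty, B:clear)
2. Left → (A; A:dirty, B:clear)
3. Right → (B; A:dirty, B:clear)
4. Suck → (B; A:dirty, B:clear)
5. Left → (A; A:dirty, B:clear)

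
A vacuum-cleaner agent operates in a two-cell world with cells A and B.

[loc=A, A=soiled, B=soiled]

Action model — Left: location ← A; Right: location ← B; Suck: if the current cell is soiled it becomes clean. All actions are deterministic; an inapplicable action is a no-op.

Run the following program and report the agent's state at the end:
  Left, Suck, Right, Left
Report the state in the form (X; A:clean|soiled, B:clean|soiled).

1. Left → (A; A:soiled, B:soiled)
2. Suck → (A; A:clean, B:soiled)
3. Right → (B; A:clean, B:soiled)
4. Left → (A; A:clean, B:soiled)

(A; A:clean, B:soiled)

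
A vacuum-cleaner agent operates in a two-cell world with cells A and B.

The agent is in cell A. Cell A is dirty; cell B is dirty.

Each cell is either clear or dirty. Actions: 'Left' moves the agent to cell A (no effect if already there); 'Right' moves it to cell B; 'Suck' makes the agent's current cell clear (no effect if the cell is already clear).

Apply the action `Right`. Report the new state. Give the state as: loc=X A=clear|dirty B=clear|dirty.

start: loc=A A=dirty B=dirty
Right (#1): loc=B A=dirty B=dirty

loc=B A=dirty B=dirty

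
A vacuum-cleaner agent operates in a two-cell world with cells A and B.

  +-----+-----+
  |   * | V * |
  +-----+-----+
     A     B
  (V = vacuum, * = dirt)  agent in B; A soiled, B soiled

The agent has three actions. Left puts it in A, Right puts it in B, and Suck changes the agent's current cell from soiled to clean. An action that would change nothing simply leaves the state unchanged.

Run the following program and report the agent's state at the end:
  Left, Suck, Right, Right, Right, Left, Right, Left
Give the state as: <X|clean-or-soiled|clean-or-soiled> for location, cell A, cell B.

<A|clean|soiled>

1. Left → <A|soiled|soiled>
2. Suck → <A|clean|soiled>
3. Right → <B|clean|soiled>
4. Right → <B|clean|soiled>
5. Right → <B|clean|soiled>
6. Left → <A|clean|soiled>
7. Right → <B|clean|soiled>
8. Left → <A|clean|soiled>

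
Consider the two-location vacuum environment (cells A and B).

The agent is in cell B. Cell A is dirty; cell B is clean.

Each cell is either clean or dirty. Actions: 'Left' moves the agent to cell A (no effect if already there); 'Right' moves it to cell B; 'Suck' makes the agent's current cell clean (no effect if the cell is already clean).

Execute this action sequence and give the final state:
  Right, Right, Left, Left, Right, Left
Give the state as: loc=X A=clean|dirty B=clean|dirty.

Right (#1): loc=B A=dirty B=clean
Right (#2): loc=B A=dirty B=clean
Left (#3): loc=A A=dirty B=clean
Left (#4): loc=A A=dirty B=clean
Right (#5): loc=B A=dirty B=clean
Left (#6): loc=A A=dirty B=clean

loc=A A=dirty B=clean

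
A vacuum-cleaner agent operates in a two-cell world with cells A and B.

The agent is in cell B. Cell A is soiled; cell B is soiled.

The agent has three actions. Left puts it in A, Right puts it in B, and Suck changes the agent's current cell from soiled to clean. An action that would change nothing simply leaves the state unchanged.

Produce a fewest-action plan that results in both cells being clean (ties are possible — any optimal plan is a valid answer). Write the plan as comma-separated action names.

step 1/3 (Suck): (B; A:soiled, B:clean)
step 2/3 (Left): (A; A:soiled, B:clean)
step 3/3 (Suck): (A; A:clean, B:clean)
min 3: Suck B + move + Suck A

Suck, Left, Suck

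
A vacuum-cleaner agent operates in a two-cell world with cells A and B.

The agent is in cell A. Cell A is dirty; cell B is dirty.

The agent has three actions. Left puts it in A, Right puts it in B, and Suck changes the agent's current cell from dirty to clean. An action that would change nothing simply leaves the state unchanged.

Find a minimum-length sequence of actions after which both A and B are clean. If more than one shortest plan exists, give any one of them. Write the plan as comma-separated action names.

Suck, Right, Suck

t=1 Suck ⇒ <A|clean|dirty>
t=2 Right ⇒ <B|clean|dirty>
t=3 Suck ⇒ <B|clean|clean>
min 3: Suck A + move + Suck B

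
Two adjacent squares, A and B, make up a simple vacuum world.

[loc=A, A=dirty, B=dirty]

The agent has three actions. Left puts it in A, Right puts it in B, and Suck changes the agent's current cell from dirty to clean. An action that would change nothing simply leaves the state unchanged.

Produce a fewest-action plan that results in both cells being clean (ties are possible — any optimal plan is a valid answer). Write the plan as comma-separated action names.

Suck, Right, Suck

1. Suck → <A|clean|dirty>
2. Right → <B|clean|dirty>
3. Suck → <B|clean|clean>
min 3: Suck A + move + Suck B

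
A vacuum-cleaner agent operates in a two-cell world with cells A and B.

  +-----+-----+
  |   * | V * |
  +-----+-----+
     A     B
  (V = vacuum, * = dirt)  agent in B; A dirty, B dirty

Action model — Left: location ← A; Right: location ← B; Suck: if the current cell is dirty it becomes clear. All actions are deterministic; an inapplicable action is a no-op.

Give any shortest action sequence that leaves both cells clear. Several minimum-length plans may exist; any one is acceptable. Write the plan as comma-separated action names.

Suck, Left, Suck

[1] after Suck: in B — A dirty, B clear
[2] after Left: in A — A dirty, B clear
[3] after Suck: in A — A clear, B clear
min 3: Suck B + move + Suck A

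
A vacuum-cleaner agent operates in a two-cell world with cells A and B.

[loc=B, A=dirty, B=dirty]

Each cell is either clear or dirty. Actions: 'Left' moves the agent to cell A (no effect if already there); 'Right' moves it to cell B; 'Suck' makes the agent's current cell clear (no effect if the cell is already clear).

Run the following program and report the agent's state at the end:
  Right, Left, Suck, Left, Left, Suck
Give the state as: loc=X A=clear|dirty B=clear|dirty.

loc=A A=clear B=dirty

1) do Right; now loc=B A=dirty B=dirty
2) do Left; now loc=A A=dirty B=dirty
3) do Suck; now loc=A A=clear B=dirty
4) do Left; now loc=A A=clear B=dirty
5) do Left; now loc=A A=clear B=dirty
6) do Suck; now loc=A A=clear B=dirty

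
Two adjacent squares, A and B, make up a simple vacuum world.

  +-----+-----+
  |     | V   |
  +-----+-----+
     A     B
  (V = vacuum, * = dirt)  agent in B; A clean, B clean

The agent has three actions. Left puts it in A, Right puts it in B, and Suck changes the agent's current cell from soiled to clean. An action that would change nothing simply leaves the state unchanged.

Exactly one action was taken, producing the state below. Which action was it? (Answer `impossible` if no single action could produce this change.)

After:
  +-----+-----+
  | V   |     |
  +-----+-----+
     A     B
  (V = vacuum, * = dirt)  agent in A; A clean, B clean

Left

try  Left: (A; A:clean, B:clean)  ← match
try Right: (B; A:clean, B:clean)
try  Suck: (B; A:clean, B:clean)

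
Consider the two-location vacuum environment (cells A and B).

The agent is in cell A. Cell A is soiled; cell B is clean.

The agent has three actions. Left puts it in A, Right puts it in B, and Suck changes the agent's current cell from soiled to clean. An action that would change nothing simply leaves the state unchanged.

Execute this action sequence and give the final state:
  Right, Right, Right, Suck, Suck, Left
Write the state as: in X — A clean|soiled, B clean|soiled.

in A — A soiled, B clean

1. Right → in B — A soiled, B clean
2. Right → in B — A soiled, B clean
3. Right → in B — A soiled, B clean
4. Suck → in B — A soiled, B clean
5. Suck → in B — A soiled, B clean
6. Left → in A — A soiled, B clean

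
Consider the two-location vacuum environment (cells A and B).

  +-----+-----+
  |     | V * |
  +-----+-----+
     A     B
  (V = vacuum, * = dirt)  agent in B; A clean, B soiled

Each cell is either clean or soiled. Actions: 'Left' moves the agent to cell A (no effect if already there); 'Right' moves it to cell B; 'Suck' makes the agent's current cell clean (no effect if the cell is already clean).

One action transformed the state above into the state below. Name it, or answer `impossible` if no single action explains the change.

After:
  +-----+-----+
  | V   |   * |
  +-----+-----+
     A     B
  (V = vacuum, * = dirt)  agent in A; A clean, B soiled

try  Left: (A; A:clean, B:soiled)  ← match
try Right: (B; A:clean, B:soiled)
try  Suck: (B; A:clean, B:clean)

Left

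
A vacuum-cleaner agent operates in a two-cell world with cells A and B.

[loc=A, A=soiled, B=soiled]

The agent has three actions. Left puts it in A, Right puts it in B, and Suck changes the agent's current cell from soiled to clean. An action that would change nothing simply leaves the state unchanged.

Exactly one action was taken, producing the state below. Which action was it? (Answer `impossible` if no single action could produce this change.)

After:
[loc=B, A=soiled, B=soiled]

try  Left: loc=A A=soiled B=soiled
try Right: loc=B A=soiled B=soiled  ← match
try  Suck: loc=A A=clean B=soiled

Right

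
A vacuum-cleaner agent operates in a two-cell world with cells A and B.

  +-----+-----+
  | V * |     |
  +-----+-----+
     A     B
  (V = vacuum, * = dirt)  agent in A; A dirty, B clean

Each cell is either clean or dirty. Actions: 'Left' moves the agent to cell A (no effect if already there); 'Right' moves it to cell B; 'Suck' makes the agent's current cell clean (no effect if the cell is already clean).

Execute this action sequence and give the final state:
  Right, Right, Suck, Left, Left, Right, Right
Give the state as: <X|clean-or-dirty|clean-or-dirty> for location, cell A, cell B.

<B|dirty|clean>

Right (#1): <B|dirty|clean>
Right (#2): <B|dirty|clean>
Suck (#3): <B|dirty|clean>
Left (#4): <A|dirty|clean>
Left (#5): <A|dirty|clean>
Right (#6): <B|dirty|clean>
Right (#7): <B|dirty|clean>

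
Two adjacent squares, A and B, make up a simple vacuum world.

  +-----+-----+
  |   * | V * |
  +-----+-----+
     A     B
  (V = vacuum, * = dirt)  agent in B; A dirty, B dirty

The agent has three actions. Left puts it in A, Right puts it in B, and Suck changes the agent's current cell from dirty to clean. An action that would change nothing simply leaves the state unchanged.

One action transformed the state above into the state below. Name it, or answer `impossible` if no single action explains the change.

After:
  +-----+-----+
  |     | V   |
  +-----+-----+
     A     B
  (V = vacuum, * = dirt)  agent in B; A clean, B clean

impossible

try  Left: (A; A:dirty, B:dirty)
try Right: (B; A:dirty, B:dirty)
try  Suck: (B; A:dirty, B:clean)
no single action produces the after-state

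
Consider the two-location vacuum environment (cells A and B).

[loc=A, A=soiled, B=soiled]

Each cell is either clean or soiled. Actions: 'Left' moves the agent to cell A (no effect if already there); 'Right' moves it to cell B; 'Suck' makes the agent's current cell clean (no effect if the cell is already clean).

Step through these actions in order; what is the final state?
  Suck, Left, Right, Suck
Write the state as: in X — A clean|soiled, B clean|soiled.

Suck (#1): in A — A clean, B soiled
Left (#2): in A — A clean, B soiled
Right (#3): in B — A clean, B soiled
Suck (#4): in B — A clean, B clean

in B — A clean, B clean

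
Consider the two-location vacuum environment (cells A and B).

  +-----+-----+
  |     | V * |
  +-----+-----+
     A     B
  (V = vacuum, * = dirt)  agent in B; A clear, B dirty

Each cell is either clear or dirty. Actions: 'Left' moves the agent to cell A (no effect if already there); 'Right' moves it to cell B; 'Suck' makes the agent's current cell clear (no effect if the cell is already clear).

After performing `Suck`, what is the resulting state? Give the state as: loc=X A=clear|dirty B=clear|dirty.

loc=B A=clear B=clear

start: loc=B A=clear B=dirty
t=1 Suck ⇒ loc=B A=clear B=clear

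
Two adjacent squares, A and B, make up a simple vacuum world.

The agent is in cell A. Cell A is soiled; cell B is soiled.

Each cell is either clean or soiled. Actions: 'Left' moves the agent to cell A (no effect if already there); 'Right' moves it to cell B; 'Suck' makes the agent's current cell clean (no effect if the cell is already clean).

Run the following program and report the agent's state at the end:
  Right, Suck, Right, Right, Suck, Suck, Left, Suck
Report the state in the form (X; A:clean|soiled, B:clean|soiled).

step 1/8 (Right): (B; A:soiled, B:soiled)
step 2/8 (Suck): (B; A:soiled, B:clean)
step 3/8 (Right): (B; A:soiled, B:clean)
step 4/8 (Right): (B; A:soiled, B:clean)
step 5/8 (Suck): (B; A:soiled, B:clean)
step 6/8 (Suck): (B; A:soiled, B:clean)
step 7/8 (Left): (A; A:soiled, B:clean)
step 8/8 (Suck): (A; A:clean, B:clean)

(A; A:clean, B:clean)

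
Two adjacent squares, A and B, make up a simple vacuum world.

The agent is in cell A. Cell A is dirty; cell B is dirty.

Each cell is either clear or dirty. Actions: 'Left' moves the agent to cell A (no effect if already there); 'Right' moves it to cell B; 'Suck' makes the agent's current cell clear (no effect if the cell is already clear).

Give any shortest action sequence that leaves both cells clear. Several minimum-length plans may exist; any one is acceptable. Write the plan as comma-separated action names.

Suck, Right, Suck

Suck (#1): (A; A:clear, B:dirty)
Right (#2): (B; A:clear, B:dirty)
Suck (#3): (B; A:clear, B:clear)
min 3: Suck A + move + Suck B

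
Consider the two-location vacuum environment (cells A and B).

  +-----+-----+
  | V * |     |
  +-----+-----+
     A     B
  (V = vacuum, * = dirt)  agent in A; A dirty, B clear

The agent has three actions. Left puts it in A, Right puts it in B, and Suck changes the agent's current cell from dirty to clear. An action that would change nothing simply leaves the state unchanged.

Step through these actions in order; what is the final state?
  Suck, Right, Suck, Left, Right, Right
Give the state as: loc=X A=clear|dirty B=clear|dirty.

step 1/6 (Suck): loc=A A=clear B=clear
step 2/6 (Right): loc=B A=clear B=clear
step 3/6 (Suck): loc=B A=clear B=clear
step 4/6 (Left): loc=A A=clear B=clear
step 5/6 (Right): loc=B A=clear B=clear
step 6/6 (Right): loc=B A=clear B=clear

loc=B A=clear B=clear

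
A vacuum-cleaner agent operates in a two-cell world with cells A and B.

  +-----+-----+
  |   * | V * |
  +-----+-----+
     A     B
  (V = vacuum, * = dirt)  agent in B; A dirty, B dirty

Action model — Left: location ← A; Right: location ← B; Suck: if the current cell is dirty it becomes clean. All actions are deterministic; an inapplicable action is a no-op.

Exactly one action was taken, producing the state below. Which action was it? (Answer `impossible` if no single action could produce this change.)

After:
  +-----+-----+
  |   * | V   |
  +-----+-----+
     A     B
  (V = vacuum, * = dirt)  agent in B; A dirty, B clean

Suck

try  Left: (A; A:dirty, B:dirty)
try Right: (B; A:dirty, B:dirty)
try  Suck: (B; A:dirty, B:clean)  ← match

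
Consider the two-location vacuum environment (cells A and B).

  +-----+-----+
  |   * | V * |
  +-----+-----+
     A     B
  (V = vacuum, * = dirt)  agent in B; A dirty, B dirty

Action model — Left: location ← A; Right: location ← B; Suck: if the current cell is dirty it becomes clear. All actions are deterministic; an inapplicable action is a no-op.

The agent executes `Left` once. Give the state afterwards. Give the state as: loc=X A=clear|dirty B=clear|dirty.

start: loc=B A=dirty B=dirty
t=1 Left ⇒ loc=A A=dirty B=dirty

loc=A A=dirty B=dirty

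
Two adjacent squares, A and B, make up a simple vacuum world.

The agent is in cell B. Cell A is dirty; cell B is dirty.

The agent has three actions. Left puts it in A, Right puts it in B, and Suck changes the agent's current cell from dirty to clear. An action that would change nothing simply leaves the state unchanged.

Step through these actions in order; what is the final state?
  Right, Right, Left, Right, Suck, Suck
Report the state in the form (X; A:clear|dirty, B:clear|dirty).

(B; A:dirty, B:clear)

1. Right → (B; A:dirty, B:dirty)
2. Right → (B; A:dirty, B:dirty)
3. Left → (A; A:dirty, B:dirty)
4. Right → (B; A:dirty, B:dirty)
5. Suck → (B; A:dirty, B:clear)
6. Suck → (B; A:dirty, B:clear)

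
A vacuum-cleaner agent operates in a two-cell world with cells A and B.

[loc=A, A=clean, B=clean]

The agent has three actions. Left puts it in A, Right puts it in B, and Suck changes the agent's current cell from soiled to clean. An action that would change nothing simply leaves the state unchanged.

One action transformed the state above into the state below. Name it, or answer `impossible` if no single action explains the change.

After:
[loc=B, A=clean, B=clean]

Right

try  Left: in A — A clean, B clean
try Right: in B — A clean, B clean  ← match
try  Suck: in A — A clean, B clean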